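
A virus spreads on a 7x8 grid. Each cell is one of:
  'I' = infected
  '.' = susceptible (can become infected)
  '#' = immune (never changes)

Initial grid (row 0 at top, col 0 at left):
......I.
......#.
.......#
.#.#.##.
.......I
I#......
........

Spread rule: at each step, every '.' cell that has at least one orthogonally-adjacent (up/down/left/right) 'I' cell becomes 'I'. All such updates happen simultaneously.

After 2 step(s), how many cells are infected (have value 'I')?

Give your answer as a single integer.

Answer: 19

Derivation:
Step 0 (initial): 3 infected
Step 1: +7 new -> 10 infected
Step 2: +9 new -> 19 infected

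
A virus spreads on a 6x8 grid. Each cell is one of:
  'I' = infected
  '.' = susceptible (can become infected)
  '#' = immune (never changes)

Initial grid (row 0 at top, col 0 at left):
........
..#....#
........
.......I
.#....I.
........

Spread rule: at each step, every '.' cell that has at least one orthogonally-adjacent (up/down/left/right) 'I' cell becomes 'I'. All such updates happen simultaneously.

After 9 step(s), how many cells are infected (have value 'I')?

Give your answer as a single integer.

Step 0 (initial): 2 infected
Step 1: +5 new -> 7 infected
Step 2: +5 new -> 12 infected
Step 3: +5 new -> 17 infected
Step 4: +6 new -> 23 infected
Step 5: +6 new -> 29 infected
Step 6: +5 new -> 34 infected
Step 7: +4 new -> 38 infected
Step 8: +4 new -> 42 infected
Step 9: +2 new -> 44 infected

Answer: 44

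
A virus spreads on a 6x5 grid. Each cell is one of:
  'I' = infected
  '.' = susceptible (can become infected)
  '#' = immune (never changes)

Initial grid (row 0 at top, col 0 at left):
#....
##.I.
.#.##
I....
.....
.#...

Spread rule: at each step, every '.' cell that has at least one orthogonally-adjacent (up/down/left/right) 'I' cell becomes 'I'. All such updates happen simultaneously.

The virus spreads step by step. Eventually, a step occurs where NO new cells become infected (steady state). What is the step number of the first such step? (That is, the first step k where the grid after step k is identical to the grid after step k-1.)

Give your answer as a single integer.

Answer: 7

Derivation:
Step 0 (initial): 2 infected
Step 1: +6 new -> 8 infected
Step 2: +6 new -> 14 infected
Step 3: +3 new -> 17 infected
Step 4: +3 new -> 20 infected
Step 5: +2 new -> 22 infected
Step 6: +1 new -> 23 infected
Step 7: +0 new -> 23 infected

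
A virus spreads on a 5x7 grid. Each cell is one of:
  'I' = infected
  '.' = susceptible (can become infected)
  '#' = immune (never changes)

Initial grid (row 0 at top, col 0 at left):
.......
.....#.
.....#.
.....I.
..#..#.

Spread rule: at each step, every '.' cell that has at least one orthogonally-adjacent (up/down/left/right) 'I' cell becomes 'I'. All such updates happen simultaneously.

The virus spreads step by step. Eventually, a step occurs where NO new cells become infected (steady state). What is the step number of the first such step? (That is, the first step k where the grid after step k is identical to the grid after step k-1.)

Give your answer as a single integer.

Answer: 9

Derivation:
Step 0 (initial): 1 infected
Step 1: +2 new -> 3 infected
Step 2: +5 new -> 8 infected
Step 3: +5 new -> 13 infected
Step 4: +5 new -> 18 infected
Step 5: +6 new -> 24 infected
Step 6: +4 new -> 28 infected
Step 7: +2 new -> 30 infected
Step 8: +1 new -> 31 infected
Step 9: +0 new -> 31 infected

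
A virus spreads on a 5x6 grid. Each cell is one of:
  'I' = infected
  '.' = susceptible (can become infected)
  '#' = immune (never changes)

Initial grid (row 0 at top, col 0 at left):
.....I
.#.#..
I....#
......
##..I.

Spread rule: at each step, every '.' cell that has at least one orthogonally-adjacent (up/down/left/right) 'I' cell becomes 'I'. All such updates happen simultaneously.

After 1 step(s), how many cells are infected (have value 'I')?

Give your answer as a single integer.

Step 0 (initial): 3 infected
Step 1: +8 new -> 11 infected

Answer: 11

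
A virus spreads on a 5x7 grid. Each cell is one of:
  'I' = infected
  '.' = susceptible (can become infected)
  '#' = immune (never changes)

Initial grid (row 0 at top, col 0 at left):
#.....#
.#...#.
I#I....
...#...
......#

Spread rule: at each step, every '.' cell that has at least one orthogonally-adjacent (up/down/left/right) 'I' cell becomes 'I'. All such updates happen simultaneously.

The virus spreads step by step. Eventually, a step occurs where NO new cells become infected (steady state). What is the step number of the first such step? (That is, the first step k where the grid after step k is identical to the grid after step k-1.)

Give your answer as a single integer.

Step 0 (initial): 2 infected
Step 1: +5 new -> 7 infected
Step 2: +6 new -> 13 infected
Step 3: +7 new -> 20 infected
Step 4: +4 new -> 24 infected
Step 5: +4 new -> 28 infected
Step 6: +0 new -> 28 infected

Answer: 6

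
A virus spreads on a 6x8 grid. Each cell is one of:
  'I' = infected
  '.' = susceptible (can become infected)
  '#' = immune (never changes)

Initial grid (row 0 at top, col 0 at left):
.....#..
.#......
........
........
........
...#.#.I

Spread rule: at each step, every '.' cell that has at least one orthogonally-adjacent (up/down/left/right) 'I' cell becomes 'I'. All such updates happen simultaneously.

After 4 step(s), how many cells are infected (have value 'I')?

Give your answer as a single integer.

Answer: 12

Derivation:
Step 0 (initial): 1 infected
Step 1: +2 new -> 3 infected
Step 2: +2 new -> 5 infected
Step 3: +3 new -> 8 infected
Step 4: +4 new -> 12 infected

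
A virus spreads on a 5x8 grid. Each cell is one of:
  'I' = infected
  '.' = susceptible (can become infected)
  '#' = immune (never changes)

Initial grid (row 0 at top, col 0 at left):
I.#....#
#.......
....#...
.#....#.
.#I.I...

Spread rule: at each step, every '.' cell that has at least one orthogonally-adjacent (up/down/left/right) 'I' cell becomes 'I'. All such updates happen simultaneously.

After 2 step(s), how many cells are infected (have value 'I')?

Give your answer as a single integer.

Answer: 13

Derivation:
Step 0 (initial): 3 infected
Step 1: +5 new -> 8 infected
Step 2: +5 new -> 13 infected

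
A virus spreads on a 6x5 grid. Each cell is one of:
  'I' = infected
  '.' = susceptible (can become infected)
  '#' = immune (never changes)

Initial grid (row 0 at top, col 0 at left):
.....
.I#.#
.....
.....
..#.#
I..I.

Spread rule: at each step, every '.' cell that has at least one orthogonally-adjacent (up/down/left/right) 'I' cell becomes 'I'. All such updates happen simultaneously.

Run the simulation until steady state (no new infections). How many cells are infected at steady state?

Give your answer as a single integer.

Step 0 (initial): 3 infected
Step 1: +8 new -> 11 infected
Step 2: +8 new -> 19 infected
Step 3: +4 new -> 23 infected
Step 4: +3 new -> 26 infected
Step 5: +0 new -> 26 infected

Answer: 26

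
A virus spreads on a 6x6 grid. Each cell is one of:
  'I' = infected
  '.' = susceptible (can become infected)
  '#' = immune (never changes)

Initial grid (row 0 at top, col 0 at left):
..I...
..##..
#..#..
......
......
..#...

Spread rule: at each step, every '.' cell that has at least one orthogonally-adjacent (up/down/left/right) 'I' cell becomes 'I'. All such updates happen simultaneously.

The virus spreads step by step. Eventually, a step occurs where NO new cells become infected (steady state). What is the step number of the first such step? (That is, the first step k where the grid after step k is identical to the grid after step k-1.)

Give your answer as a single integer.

Answer: 9

Derivation:
Step 0 (initial): 1 infected
Step 1: +2 new -> 3 infected
Step 2: +3 new -> 6 infected
Step 3: +4 new -> 10 infected
Step 4: +4 new -> 14 infected
Step 5: +5 new -> 19 infected
Step 6: +6 new -> 25 infected
Step 7: +4 new -> 29 infected
Step 8: +2 new -> 31 infected
Step 9: +0 new -> 31 infected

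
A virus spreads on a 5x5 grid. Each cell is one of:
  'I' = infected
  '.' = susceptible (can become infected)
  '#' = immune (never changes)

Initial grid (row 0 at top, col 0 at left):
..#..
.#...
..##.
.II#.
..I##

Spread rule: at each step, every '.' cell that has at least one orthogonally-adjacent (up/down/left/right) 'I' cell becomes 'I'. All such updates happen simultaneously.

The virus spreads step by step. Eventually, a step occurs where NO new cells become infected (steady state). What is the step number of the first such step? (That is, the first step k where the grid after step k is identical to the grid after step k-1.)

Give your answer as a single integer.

Step 0 (initial): 3 infected
Step 1: +3 new -> 6 infected
Step 2: +2 new -> 8 infected
Step 3: +1 new -> 9 infected
Step 4: +1 new -> 10 infected
Step 5: +1 new -> 11 infected
Step 6: +0 new -> 11 infected

Answer: 6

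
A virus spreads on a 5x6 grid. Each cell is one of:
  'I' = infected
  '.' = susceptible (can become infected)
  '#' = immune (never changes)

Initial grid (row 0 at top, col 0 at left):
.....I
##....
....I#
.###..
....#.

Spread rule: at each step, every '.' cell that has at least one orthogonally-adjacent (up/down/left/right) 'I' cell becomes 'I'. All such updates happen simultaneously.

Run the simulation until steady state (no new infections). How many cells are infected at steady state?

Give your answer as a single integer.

Step 0 (initial): 2 infected
Step 1: +5 new -> 7 infected
Step 2: +4 new -> 11 infected
Step 3: +4 new -> 15 infected
Step 4: +2 new -> 17 infected
Step 5: +2 new -> 19 infected
Step 6: +1 new -> 20 infected
Step 7: +1 new -> 21 infected
Step 8: +1 new -> 22 infected
Step 9: +1 new -> 23 infected
Step 10: +0 new -> 23 infected

Answer: 23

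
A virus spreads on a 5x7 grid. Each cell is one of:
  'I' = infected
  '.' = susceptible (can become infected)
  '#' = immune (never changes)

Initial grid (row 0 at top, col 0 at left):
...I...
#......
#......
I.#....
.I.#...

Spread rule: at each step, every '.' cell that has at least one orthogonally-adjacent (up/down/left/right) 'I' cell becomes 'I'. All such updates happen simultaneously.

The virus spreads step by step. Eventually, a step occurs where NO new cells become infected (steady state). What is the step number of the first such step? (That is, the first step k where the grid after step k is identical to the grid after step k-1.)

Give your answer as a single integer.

Step 0 (initial): 3 infected
Step 1: +6 new -> 9 infected
Step 2: +6 new -> 15 infected
Step 3: +7 new -> 22 infected
Step 4: +3 new -> 25 infected
Step 5: +3 new -> 28 infected
Step 6: +2 new -> 30 infected
Step 7: +1 new -> 31 infected
Step 8: +0 new -> 31 infected

Answer: 8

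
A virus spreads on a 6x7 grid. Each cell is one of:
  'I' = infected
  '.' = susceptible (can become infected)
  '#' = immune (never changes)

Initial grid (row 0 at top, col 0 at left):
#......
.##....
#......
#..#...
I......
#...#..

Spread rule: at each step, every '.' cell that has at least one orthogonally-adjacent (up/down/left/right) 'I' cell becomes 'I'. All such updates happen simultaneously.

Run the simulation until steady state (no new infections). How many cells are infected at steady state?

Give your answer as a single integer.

Step 0 (initial): 1 infected
Step 1: +1 new -> 2 infected
Step 2: +3 new -> 5 infected
Step 3: +4 new -> 9 infected
Step 4: +3 new -> 12 infected
Step 5: +3 new -> 15 infected
Step 6: +5 new -> 20 infected
Step 7: +5 new -> 25 infected
Step 8: +4 new -> 29 infected
Step 9: +3 new -> 32 infected
Step 10: +1 new -> 33 infected
Step 11: +0 new -> 33 infected

Answer: 33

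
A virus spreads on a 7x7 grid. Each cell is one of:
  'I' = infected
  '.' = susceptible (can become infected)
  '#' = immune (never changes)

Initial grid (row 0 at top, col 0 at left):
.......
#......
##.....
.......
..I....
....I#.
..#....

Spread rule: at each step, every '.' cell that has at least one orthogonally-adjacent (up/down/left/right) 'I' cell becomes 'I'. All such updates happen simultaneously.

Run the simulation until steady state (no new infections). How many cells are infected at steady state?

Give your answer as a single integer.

Step 0 (initial): 2 infected
Step 1: +7 new -> 9 infected
Step 2: +9 new -> 18 infected
Step 3: +9 new -> 27 infected
Step 4: +8 new -> 35 infected
Step 5: +5 new -> 40 infected
Step 6: +3 new -> 43 infected
Step 7: +1 new -> 44 infected
Step 8: +0 new -> 44 infected

Answer: 44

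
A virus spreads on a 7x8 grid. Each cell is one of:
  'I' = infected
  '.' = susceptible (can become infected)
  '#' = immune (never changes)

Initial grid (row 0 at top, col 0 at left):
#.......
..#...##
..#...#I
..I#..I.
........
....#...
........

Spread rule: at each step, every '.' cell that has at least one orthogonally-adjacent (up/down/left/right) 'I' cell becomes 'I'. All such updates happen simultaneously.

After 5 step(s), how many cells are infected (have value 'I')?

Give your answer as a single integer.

Answer: 46

Derivation:
Step 0 (initial): 3 infected
Step 1: +5 new -> 8 infected
Step 2: +10 new -> 18 infected
Step 3: +12 new -> 30 infected
Step 4: +10 new -> 40 infected
Step 5: +6 new -> 46 infected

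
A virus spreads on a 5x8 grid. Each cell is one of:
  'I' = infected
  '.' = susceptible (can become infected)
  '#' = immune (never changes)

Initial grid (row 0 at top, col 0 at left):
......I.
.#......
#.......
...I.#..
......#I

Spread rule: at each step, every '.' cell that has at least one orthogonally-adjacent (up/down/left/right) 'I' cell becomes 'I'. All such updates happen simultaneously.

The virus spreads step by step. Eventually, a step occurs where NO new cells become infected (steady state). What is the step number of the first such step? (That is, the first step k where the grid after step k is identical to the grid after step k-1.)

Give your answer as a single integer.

Step 0 (initial): 3 infected
Step 1: +8 new -> 11 infected
Step 2: +12 new -> 23 infected
Step 3: +8 new -> 31 infected
Step 4: +2 new -> 33 infected
Step 5: +1 new -> 34 infected
Step 6: +1 new -> 35 infected
Step 7: +1 new -> 36 infected
Step 8: +0 new -> 36 infected

Answer: 8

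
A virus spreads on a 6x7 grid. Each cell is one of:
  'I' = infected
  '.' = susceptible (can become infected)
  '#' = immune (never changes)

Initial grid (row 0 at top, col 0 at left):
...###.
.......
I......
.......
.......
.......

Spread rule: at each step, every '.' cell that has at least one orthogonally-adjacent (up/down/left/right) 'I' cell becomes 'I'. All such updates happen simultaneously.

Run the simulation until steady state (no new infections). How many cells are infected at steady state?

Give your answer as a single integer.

Answer: 39

Derivation:
Step 0 (initial): 1 infected
Step 1: +3 new -> 4 infected
Step 2: +5 new -> 9 infected
Step 3: +6 new -> 15 infected
Step 4: +6 new -> 21 infected
Step 5: +5 new -> 26 infected
Step 6: +5 new -> 31 infected
Step 7: +4 new -> 35 infected
Step 8: +3 new -> 38 infected
Step 9: +1 new -> 39 infected
Step 10: +0 new -> 39 infected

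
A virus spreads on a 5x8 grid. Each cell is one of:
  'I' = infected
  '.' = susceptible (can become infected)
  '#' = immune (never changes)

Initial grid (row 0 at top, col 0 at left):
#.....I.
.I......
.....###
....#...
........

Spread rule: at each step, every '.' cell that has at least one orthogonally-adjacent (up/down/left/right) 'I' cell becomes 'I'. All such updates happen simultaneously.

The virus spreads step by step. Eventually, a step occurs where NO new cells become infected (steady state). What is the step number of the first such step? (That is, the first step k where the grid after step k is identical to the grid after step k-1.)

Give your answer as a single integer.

Step 0 (initial): 2 infected
Step 1: +7 new -> 9 infected
Step 2: +8 new -> 17 infected
Step 3: +6 new -> 23 infected
Step 4: +4 new -> 27 infected
Step 5: +1 new -> 28 infected
Step 6: +1 new -> 29 infected
Step 7: +1 new -> 30 infected
Step 8: +2 new -> 32 infected
Step 9: +2 new -> 34 infected
Step 10: +1 new -> 35 infected
Step 11: +0 new -> 35 infected

Answer: 11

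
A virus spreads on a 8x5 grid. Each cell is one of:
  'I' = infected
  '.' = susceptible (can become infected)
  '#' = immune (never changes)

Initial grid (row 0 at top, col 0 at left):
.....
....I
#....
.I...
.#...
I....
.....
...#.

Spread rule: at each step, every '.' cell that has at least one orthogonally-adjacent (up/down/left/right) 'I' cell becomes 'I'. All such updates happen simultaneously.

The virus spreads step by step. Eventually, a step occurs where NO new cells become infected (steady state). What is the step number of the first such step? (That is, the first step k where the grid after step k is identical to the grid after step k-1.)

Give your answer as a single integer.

Step 0 (initial): 3 infected
Step 1: +9 new -> 12 infected
Step 2: +11 new -> 23 infected
Step 3: +8 new -> 31 infected
Step 4: +4 new -> 35 infected
Step 5: +1 new -> 36 infected
Step 6: +1 new -> 37 infected
Step 7: +0 new -> 37 infected

Answer: 7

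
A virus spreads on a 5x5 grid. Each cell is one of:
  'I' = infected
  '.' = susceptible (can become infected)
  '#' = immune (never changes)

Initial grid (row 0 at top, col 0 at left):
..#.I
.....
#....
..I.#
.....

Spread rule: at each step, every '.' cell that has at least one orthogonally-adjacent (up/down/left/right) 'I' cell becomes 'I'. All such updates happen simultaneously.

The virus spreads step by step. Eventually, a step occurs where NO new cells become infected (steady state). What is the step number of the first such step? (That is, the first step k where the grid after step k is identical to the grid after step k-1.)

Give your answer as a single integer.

Step 0 (initial): 2 infected
Step 1: +6 new -> 8 infected
Step 2: +8 new -> 16 infected
Step 3: +3 new -> 19 infected
Step 4: +2 new -> 21 infected
Step 5: +1 new -> 22 infected
Step 6: +0 new -> 22 infected

Answer: 6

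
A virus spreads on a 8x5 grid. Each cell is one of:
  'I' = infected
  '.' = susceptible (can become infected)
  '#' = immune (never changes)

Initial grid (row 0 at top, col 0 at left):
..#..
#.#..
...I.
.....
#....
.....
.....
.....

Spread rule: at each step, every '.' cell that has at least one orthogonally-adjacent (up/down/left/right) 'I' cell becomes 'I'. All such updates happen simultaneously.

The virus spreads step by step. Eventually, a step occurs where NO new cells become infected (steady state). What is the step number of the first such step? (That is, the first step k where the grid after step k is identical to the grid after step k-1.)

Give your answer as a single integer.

Step 0 (initial): 1 infected
Step 1: +4 new -> 5 infected
Step 2: +6 new -> 11 infected
Step 3: +7 new -> 18 infected
Step 4: +6 new -> 24 infected
Step 5: +5 new -> 29 infected
Step 6: +4 new -> 33 infected
Step 7: +2 new -> 35 infected
Step 8: +1 new -> 36 infected
Step 9: +0 new -> 36 infected

Answer: 9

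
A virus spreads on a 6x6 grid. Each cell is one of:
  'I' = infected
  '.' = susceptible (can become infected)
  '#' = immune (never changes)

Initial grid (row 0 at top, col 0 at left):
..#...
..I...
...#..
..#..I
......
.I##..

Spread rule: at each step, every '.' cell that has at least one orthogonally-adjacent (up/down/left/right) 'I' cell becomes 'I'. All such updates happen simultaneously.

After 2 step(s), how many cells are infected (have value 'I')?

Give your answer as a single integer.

Step 0 (initial): 3 infected
Step 1: +8 new -> 11 infected
Step 2: +13 new -> 24 infected

Answer: 24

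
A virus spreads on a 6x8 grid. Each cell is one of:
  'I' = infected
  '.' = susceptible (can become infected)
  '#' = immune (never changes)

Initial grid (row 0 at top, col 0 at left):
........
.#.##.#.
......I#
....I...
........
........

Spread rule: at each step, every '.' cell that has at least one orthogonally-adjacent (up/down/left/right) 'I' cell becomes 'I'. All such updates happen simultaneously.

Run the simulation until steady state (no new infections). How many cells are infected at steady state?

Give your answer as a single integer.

Step 0 (initial): 2 infected
Step 1: +6 new -> 8 infected
Step 2: +8 new -> 16 infected
Step 3: +8 new -> 24 infected
Step 4: +8 new -> 32 infected
Step 5: +6 new -> 38 infected
Step 6: +4 new -> 42 infected
Step 7: +1 new -> 43 infected
Step 8: +0 new -> 43 infected

Answer: 43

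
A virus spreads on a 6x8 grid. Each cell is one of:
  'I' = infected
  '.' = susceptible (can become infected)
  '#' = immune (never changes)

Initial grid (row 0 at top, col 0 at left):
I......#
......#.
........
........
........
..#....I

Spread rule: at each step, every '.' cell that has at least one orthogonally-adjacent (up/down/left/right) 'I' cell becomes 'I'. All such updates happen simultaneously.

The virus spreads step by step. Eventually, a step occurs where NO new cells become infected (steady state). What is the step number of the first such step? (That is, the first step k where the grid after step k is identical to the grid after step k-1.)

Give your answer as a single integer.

Answer: 7

Derivation:
Step 0 (initial): 2 infected
Step 1: +4 new -> 6 infected
Step 2: +6 new -> 12 infected
Step 3: +8 new -> 20 infected
Step 4: +10 new -> 30 infected
Step 5: +9 new -> 39 infected
Step 6: +6 new -> 45 infected
Step 7: +0 new -> 45 infected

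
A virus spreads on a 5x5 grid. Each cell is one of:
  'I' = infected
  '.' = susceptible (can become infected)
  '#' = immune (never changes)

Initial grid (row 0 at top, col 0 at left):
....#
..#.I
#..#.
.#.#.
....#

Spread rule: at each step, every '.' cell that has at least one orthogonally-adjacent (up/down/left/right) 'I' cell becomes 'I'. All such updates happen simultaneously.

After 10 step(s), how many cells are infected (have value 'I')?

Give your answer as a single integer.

Step 0 (initial): 1 infected
Step 1: +2 new -> 3 infected
Step 2: +2 new -> 5 infected
Step 3: +1 new -> 6 infected
Step 4: +1 new -> 7 infected
Step 5: +2 new -> 9 infected
Step 6: +2 new -> 11 infected
Step 7: +1 new -> 12 infected
Step 8: +1 new -> 13 infected
Step 9: +1 new -> 14 infected
Step 10: +2 new -> 16 infected

Answer: 16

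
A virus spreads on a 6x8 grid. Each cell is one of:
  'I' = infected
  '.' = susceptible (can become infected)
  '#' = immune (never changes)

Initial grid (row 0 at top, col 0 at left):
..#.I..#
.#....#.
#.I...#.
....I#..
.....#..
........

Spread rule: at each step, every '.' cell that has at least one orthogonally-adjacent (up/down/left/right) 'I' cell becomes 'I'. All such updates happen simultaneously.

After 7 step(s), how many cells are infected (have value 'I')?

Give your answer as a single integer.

Answer: 35

Derivation:
Step 0 (initial): 3 infected
Step 1: +10 new -> 13 infected
Step 2: +8 new -> 21 infected
Step 3: +5 new -> 26 infected
Step 4: +3 new -> 29 infected
Step 5: +3 new -> 32 infected
Step 6: +2 new -> 34 infected
Step 7: +1 new -> 35 infected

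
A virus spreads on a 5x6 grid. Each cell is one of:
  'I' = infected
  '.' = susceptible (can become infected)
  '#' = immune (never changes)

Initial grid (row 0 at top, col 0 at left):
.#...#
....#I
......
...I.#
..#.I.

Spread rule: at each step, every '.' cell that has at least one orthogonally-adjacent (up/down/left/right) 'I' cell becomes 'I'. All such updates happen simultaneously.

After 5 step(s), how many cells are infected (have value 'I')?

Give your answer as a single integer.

Step 0 (initial): 3 infected
Step 1: +6 new -> 9 infected
Step 2: +4 new -> 13 infected
Step 3: +5 new -> 18 infected
Step 4: +5 new -> 23 infected
Step 5: +1 new -> 24 infected

Answer: 24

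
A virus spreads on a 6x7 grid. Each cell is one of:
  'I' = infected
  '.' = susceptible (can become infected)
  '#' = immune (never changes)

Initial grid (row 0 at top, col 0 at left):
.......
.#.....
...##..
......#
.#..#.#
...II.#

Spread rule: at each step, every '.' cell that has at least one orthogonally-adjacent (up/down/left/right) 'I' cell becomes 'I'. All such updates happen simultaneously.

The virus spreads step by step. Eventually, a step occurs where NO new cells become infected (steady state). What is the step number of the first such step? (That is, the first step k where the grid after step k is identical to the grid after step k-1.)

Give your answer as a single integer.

Step 0 (initial): 2 infected
Step 1: +3 new -> 5 infected
Step 2: +4 new -> 9 infected
Step 3: +4 new -> 13 infected
Step 4: +4 new -> 17 infected
Step 5: +5 new -> 22 infected
Step 6: +6 new -> 28 infected
Step 7: +5 new -> 33 infected
Step 8: +1 new -> 34 infected
Step 9: +0 new -> 34 infected

Answer: 9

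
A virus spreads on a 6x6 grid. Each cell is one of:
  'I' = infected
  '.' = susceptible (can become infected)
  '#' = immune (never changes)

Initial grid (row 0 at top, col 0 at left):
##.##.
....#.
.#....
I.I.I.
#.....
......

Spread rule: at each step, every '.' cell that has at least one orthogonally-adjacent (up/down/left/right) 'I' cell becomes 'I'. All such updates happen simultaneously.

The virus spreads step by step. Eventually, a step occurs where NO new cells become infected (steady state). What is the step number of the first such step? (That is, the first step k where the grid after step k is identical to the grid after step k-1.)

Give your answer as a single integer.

Answer: 5

Derivation:
Step 0 (initial): 3 infected
Step 1: +8 new -> 11 infected
Step 2: +9 new -> 20 infected
Step 3: +7 new -> 27 infected
Step 4: +2 new -> 29 infected
Step 5: +0 new -> 29 infected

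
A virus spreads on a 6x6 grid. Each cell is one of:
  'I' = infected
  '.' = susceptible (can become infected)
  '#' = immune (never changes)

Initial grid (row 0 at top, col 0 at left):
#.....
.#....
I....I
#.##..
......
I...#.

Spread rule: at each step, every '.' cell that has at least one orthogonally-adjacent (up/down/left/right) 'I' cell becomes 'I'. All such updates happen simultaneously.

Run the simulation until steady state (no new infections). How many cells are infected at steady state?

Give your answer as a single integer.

Step 0 (initial): 3 infected
Step 1: +7 new -> 10 infected
Step 2: +9 new -> 19 infected
Step 3: +7 new -> 26 infected
Step 4: +3 new -> 29 infected
Step 5: +1 new -> 30 infected
Step 6: +0 new -> 30 infected

Answer: 30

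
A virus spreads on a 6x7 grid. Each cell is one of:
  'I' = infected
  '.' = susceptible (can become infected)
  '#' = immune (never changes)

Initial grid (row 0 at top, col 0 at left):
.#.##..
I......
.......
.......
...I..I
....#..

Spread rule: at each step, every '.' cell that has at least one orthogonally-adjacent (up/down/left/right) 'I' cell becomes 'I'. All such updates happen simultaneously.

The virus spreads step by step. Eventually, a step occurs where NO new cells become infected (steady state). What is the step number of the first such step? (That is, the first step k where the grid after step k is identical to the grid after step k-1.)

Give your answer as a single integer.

Step 0 (initial): 3 infected
Step 1: +10 new -> 13 infected
Step 2: +11 new -> 24 infected
Step 3: +9 new -> 33 infected
Step 4: +4 new -> 37 infected
Step 5: +1 new -> 38 infected
Step 6: +0 new -> 38 infected

Answer: 6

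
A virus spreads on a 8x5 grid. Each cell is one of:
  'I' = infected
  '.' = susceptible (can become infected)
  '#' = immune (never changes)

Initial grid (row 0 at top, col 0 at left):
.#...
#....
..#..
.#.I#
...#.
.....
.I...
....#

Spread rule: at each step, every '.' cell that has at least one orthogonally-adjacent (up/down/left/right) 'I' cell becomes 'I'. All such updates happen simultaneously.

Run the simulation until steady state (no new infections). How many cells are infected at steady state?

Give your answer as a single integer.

Answer: 32

Derivation:
Step 0 (initial): 2 infected
Step 1: +6 new -> 8 infected
Step 2: +9 new -> 17 infected
Step 3: +7 new -> 24 infected
Step 4: +5 new -> 29 infected
Step 5: +3 new -> 32 infected
Step 6: +0 new -> 32 infected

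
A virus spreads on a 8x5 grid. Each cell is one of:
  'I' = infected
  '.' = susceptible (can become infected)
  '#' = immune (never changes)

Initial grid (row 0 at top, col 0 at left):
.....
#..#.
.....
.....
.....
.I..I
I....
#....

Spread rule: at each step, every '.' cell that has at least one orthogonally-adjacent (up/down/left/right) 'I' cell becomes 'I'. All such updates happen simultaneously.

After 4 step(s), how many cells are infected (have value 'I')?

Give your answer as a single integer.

Answer: 31

Derivation:
Step 0 (initial): 3 infected
Step 1: +7 new -> 10 infected
Step 2: +9 new -> 19 infected
Step 3: +7 new -> 26 infected
Step 4: +5 new -> 31 infected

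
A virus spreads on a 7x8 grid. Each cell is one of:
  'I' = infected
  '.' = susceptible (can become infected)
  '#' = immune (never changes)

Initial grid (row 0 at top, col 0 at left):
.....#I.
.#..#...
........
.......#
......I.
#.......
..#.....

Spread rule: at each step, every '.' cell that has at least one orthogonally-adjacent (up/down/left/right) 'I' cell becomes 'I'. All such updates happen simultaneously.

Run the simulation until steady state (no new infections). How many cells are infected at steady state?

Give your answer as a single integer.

Answer: 50

Derivation:
Step 0 (initial): 2 infected
Step 1: +6 new -> 8 infected
Step 2: +8 new -> 16 infected
Step 3: +7 new -> 23 infected
Step 4: +5 new -> 28 infected
Step 5: +5 new -> 33 infected
Step 6: +5 new -> 38 infected
Step 7: +5 new -> 43 infected
Step 8: +4 new -> 47 infected
Step 9: +2 new -> 49 infected
Step 10: +1 new -> 50 infected
Step 11: +0 new -> 50 infected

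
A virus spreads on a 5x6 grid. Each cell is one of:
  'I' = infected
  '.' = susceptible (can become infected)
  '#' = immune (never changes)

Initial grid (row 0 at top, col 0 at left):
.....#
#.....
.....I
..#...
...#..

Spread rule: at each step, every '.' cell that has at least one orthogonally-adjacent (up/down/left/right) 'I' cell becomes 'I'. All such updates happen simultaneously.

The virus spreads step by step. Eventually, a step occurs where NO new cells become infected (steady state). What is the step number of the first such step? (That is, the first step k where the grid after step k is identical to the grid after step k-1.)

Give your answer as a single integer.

Answer: 8

Derivation:
Step 0 (initial): 1 infected
Step 1: +3 new -> 4 infected
Step 2: +4 new -> 8 infected
Step 3: +5 new -> 13 infected
Step 4: +3 new -> 16 infected
Step 5: +4 new -> 20 infected
Step 6: +3 new -> 23 infected
Step 7: +3 new -> 26 infected
Step 8: +0 new -> 26 infected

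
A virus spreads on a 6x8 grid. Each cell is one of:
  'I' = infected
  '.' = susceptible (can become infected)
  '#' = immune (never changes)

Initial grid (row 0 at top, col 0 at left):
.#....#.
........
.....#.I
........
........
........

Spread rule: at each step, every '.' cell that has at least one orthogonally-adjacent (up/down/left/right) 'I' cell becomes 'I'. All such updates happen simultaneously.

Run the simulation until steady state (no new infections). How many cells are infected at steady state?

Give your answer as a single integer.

Step 0 (initial): 1 infected
Step 1: +3 new -> 4 infected
Step 2: +4 new -> 8 infected
Step 3: +4 new -> 12 infected
Step 4: +5 new -> 17 infected
Step 5: +6 new -> 23 infected
Step 6: +6 new -> 29 infected
Step 7: +6 new -> 35 infected
Step 8: +5 new -> 40 infected
Step 9: +4 new -> 44 infected
Step 10: +1 new -> 45 infected
Step 11: +0 new -> 45 infected

Answer: 45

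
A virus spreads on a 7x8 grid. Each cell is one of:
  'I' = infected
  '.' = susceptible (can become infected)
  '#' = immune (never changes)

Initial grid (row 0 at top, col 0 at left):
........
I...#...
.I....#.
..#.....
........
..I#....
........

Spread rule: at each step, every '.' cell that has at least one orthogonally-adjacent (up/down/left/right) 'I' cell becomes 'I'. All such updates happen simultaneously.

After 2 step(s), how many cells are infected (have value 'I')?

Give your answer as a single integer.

Answer: 20

Derivation:
Step 0 (initial): 3 infected
Step 1: +8 new -> 11 infected
Step 2: +9 new -> 20 infected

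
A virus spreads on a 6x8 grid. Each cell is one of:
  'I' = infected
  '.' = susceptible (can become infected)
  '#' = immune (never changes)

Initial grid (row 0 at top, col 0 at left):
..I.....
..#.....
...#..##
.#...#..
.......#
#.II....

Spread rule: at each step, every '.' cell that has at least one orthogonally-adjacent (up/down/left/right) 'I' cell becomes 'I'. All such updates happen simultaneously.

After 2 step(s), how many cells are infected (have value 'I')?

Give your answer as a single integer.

Step 0 (initial): 3 infected
Step 1: +6 new -> 9 infected
Step 2: +9 new -> 18 infected

Answer: 18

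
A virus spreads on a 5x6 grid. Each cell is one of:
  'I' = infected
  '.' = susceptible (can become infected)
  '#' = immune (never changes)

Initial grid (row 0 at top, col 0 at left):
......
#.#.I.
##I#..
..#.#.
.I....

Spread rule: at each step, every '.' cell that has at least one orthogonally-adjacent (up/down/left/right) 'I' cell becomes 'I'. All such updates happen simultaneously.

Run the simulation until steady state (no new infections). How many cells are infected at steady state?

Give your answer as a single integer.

Step 0 (initial): 3 infected
Step 1: +7 new -> 10 infected
Step 2: +5 new -> 15 infected
Step 3: +4 new -> 19 infected
Step 4: +2 new -> 21 infected
Step 5: +2 new -> 23 infected
Step 6: +0 new -> 23 infected

Answer: 23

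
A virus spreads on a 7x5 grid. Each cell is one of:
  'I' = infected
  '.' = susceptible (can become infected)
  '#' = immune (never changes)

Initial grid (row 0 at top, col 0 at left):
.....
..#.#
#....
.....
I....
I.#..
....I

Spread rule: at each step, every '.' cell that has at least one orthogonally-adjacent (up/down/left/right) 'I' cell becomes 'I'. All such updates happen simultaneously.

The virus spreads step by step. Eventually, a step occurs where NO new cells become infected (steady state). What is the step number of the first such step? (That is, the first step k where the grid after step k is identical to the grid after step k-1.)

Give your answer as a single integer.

Step 0 (initial): 3 infected
Step 1: +6 new -> 9 infected
Step 2: +6 new -> 15 infected
Step 3: +4 new -> 19 infected
Step 4: +4 new -> 23 infected
Step 5: +3 new -> 26 infected
Step 6: +3 new -> 29 infected
Step 7: +1 new -> 30 infected
Step 8: +1 new -> 31 infected
Step 9: +0 new -> 31 infected

Answer: 9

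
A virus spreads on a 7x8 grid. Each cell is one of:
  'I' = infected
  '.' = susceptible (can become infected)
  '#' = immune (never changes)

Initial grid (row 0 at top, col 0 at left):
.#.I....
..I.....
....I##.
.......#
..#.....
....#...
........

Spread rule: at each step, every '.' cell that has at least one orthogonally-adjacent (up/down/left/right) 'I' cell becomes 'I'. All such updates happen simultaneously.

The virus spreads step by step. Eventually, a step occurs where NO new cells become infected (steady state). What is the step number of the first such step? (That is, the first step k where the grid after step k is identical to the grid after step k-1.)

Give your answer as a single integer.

Step 0 (initial): 3 infected
Step 1: +8 new -> 11 infected
Step 2: +8 new -> 19 infected
Step 3: +8 new -> 27 infected
Step 4: +7 new -> 34 infected
Step 5: +8 new -> 42 infected
Step 6: +6 new -> 48 infected
Step 7: +2 new -> 50 infected
Step 8: +0 new -> 50 infected

Answer: 8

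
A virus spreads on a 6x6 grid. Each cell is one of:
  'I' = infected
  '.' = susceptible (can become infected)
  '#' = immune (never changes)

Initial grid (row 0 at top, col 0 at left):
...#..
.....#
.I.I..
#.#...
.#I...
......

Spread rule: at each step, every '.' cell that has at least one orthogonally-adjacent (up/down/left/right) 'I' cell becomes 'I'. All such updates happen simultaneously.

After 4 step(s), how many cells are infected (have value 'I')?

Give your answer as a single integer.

Step 0 (initial): 3 infected
Step 1: +9 new -> 12 infected
Step 2: +9 new -> 21 infected
Step 3: +7 new -> 28 infected
Step 4: +3 new -> 31 infected

Answer: 31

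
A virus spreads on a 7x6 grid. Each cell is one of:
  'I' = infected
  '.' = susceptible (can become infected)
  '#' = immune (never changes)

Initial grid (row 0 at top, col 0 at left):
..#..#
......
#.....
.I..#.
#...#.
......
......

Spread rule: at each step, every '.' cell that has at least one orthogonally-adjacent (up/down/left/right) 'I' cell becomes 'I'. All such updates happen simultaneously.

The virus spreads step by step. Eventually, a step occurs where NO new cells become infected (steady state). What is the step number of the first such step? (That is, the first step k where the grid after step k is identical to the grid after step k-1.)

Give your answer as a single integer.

Answer: 8

Derivation:
Step 0 (initial): 1 infected
Step 1: +4 new -> 5 infected
Step 2: +5 new -> 10 infected
Step 3: +8 new -> 18 infected
Step 4: +6 new -> 24 infected
Step 5: +5 new -> 29 infected
Step 6: +5 new -> 34 infected
Step 7: +2 new -> 36 infected
Step 8: +0 new -> 36 infected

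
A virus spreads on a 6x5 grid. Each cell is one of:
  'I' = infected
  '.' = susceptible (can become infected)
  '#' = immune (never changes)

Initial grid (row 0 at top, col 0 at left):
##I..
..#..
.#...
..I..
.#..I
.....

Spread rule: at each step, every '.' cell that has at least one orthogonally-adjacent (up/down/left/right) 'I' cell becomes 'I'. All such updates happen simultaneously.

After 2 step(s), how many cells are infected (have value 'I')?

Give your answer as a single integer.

Step 0 (initial): 3 infected
Step 1: +8 new -> 11 infected
Step 2: +7 new -> 18 infected

Answer: 18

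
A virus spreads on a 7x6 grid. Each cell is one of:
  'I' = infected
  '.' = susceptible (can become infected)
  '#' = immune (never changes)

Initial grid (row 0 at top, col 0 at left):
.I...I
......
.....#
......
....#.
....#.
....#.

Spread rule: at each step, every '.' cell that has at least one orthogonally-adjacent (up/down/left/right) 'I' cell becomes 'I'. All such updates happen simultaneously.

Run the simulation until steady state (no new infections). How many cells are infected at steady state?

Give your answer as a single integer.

Step 0 (initial): 2 infected
Step 1: +5 new -> 7 infected
Step 2: +5 new -> 12 infected
Step 3: +5 new -> 17 infected
Step 4: +5 new -> 22 infected
Step 5: +5 new -> 27 infected
Step 6: +5 new -> 32 infected
Step 7: +4 new -> 36 infected
Step 8: +2 new -> 38 infected
Step 9: +0 new -> 38 infected

Answer: 38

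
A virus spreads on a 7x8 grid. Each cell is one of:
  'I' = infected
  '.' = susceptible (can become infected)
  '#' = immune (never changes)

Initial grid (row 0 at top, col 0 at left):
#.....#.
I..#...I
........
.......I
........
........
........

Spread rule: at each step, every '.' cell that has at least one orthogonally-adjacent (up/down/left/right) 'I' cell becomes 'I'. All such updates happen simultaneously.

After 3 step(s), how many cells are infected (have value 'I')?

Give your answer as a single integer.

Answer: 30

Derivation:
Step 0 (initial): 3 infected
Step 1: +7 new -> 10 infected
Step 2: +9 new -> 19 infected
Step 3: +11 new -> 30 infected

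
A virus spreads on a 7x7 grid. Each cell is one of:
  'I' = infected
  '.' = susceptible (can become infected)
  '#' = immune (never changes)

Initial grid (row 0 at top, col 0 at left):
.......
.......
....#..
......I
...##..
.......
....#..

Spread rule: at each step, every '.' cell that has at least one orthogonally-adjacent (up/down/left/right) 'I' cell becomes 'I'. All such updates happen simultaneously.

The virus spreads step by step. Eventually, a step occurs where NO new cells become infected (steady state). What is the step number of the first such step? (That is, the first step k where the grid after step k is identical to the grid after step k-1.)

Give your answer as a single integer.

Step 0 (initial): 1 infected
Step 1: +3 new -> 4 infected
Step 2: +5 new -> 9 infected
Step 3: +5 new -> 14 infected
Step 4: +6 new -> 20 infected
Step 5: +6 new -> 26 infected
Step 6: +7 new -> 33 infected
Step 7: +6 new -> 39 infected
Step 8: +4 new -> 43 infected
Step 9: +2 new -> 45 infected
Step 10: +0 new -> 45 infected

Answer: 10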